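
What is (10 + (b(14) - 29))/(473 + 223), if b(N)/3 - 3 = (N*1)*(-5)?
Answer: -55/174 ≈ -0.31609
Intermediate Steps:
b(N) = 9 - 15*N (b(N) = 9 + 3*((N*1)*(-5)) = 9 + 3*(N*(-5)) = 9 + 3*(-5*N) = 9 - 15*N)
(10 + (b(14) - 29))/(473 + 223) = (10 + ((9 - 15*14) - 29))/(473 + 223) = (10 + ((9 - 210) - 29))/696 = (10 + (-201 - 29))*(1/696) = (10 - 230)*(1/696) = -220*1/696 = -55/174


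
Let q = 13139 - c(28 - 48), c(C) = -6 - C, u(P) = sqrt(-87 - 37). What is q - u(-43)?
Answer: 13125 - 2*I*sqrt(31) ≈ 13125.0 - 11.136*I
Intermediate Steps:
u(P) = 2*I*sqrt(31) (u(P) = sqrt(-124) = 2*I*sqrt(31))
q = 13125 (q = 13139 - (-6 - (28 - 48)) = 13139 - (-6 - 1*(-20)) = 13139 - (-6 + 20) = 13139 - 1*14 = 13139 - 14 = 13125)
q - u(-43) = 13125 - 2*I*sqrt(31)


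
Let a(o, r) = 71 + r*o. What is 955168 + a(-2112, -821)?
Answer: 2689191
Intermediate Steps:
a(o, r) = 71 + o*r
955168 + a(-2112, -821) = 955168 + (71 - 2112*(-821)) = 955168 + (71 + 1733952) = 955168 + 1734023 = 2689191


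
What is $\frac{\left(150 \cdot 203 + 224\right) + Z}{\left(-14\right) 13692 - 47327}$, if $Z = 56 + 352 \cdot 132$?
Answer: $- \frac{77194}{239015} \approx -0.32297$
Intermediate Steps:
$Z = 46520$ ($Z = 56 + 46464 = 46520$)
$\frac{\left(150 \cdot 203 + 224\right) + Z}{\left(-14\right) 13692 - 47327} = \frac{\left(150 \cdot 203 + 224\right) + 46520}{\left(-14\right) 13692 - 47327} = \frac{\left(30450 + 224\right) + 46520}{-191688 + \left(-129438 + 82111\right)} = \frac{30674 + 46520}{-191688 - 47327} = \frac{77194}{-239015} = 77194 \left(- \frac{1}{239015}\right) = - \frac{77194}{239015}$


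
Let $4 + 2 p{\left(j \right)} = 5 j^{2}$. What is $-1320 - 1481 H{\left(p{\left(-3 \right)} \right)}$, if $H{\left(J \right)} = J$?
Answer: $- \frac{63361}{2} \approx -31681.0$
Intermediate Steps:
$p{\left(j \right)} = -2 + \frac{5 j^{2}}{2}$
$-1320 - 1481 H{\left(p{\left(-3 \right)} \right)} = -1320 - 1481 \left(-2 + \frac{5 \left(-3\right)^{2}}{2}\right) = -1320 - 1481 \left(-2 + \frac{5}{2} \cdot 9\right) = -1320 - 1481 \left(-2 + \frac{45}{2}\right) = -1320 - \frac{60721}{2} = - \frac{63361}{2}$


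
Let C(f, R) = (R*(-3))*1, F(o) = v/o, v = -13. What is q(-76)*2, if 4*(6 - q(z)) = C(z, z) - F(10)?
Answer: -2053/20 ≈ -102.65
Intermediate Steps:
F(o) = -13/o
C(f, R) = -3*R (C(f, R) = -3*R*1 = -3*R)
q(z) = 227/40 + 3*z/4 (q(z) = 6 - (-3*z - (-13)/10)/4 = 6 - (-3*z - 1*(-13/10))/4 = 6 - (-3*z + 13/10)/4 = 6 - (13/10 - 3*z)/4 = 6 + (-13/40 + 3*z/4) = 227/40 + 3*z/4)
q(-76)*2 = (227/40 + (¾)*(-76))*2 = (227/40 - 57)*2 = -2053/40*2 = -2053/20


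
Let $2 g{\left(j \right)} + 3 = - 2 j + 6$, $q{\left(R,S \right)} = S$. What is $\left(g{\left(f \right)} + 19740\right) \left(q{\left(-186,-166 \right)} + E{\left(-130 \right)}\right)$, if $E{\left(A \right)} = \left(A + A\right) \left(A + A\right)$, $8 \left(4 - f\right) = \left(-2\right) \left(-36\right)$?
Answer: $1331585481$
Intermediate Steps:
$f = -5$ ($f = 4 - \frac{\left(-2\right) \left(-36\right)}{8} = 4 - 9 = -5$)
$g{\left(j \right)} = \frac{3}{2} - j$ ($g{\left(j \right)} = - \frac{3}{2} + \frac{- 2 j + 6}{2} = - \frac{3}{2} + \frac{6 - 2 j}{2} = - \frac{3}{2} - \left(-3 + j\right) = \frac{3}{2} - j$)
$E{\left(A \right)} = 4 A^{2}$ ($E{\left(A \right)} = 2 A 2 A = 4 A^{2}$)
$\left(g{\left(f \right)} + 19740\right) \left(q{\left(-186,-166 \right)} + E{\left(-130 \right)}\right) = \left(\left(\frac{3}{2} - -5\right) + 19740\right) \left(-166 + 4 \left(-130\right)^{2}\right) = \left(\left(\frac{3}{2} + 5\right) + 19740\right) \left(-166 + 4 \cdot 16900\right) = \left(\frac{13}{2} + 19740\right) \left(-166 + 67600\right) = \frac{39493}{2} \cdot 67434 = 1331585481$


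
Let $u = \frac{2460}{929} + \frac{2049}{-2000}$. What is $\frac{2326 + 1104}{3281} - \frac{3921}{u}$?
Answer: $- \frac{7964151245010}{3299022533} \approx -2414.1$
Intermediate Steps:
$u = \frac{3016479}{1858000}$ ($u = 2460 \cdot \frac{1}{929} + 2049 \left(- \frac{1}{2000}\right) = \frac{2460}{929} - \frac{2049}{2000} = \frac{3016479}{1858000} \approx 1.6235$)
$\frac{2326 + 1104}{3281} - \frac{3921}{u} = \frac{2326 + 1104}{3281} - \frac{3921}{\frac{3016479}{1858000}} = 3430 \cdot \frac{1}{3281} - \frac{2428406000}{1005493} = \frac{3430}{3281} - \frac{2428406000}{1005493} = - \frac{7964151245010}{3299022533}$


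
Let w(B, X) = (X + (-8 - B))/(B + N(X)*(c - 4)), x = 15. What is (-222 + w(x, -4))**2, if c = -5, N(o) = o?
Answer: 14311089/289 ≈ 49519.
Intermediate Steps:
w(B, X) = (-8 + X - B)/(B - 9*X) (w(B, X) = (X + (-8 - B))/(B + X*(-5 - 4)) = (-8 + X - B)/(B + X*(-9)) = (-8 + X - B)/(B - 9*X))
(-222 + w(x, -4))**2 = (-222 + (-8 - 4 - 1*15)/(15 - 9*(-4)))**2 = (-222 + (-8 - 4 - 15)/(15 + 36))**2 = (-222 - 27/51)**2 = (-222 + (1/51)*(-27))**2 = (-222 - 9/17)**2 = (-3783/17)**2 = 14311089/289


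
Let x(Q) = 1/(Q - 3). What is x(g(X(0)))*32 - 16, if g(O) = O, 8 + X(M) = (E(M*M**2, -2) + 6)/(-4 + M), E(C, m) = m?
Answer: -56/3 ≈ -18.667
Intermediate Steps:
X(M) = -8 + 4/(-4 + M) (X(M) = -8 + (-2 + 6)/(-4 + M) = -8 + 4/(-4 + M))
x(Q) = 1/(-3 + Q)
x(g(X(0)))*32 - 16 = 32/(-3 + 4*(9 - 2*0)/(-4 + 0)) - 16 = 32/(-3 + 4*(9 + 0)/(-4)) - 16 = 32/(-3 + 4*(-1/4)*9) - 16 = 32/(-3 - 9) - 16 = 32/(-12) - 16 = -1/12*32 - 16 = -8/3 - 16 = -56/3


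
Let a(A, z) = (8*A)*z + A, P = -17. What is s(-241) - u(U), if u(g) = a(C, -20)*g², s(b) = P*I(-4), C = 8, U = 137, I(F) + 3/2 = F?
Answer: 47748523/2 ≈ 2.3874e+7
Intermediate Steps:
I(F) = -3/2 + F
a(A, z) = A + 8*A*z (a(A, z) = 8*A*z + A = A + 8*A*z)
s(b) = 187/2 (s(b) = -17*(-3/2 - 4) = -17*(-11/2) = 187/2)
u(g) = -1272*g² (u(g) = (8*(1 + 8*(-20)))*g² = (8*(1 - 160))*g² = (8*(-159))*g² = -1272*g²)
s(-241) - u(U) = 187/2 - (-1272)*137² = 187/2 - (-1272)*18769 = 187/2 - 1*(-23874168) = 187/2 + 23874168 = 47748523/2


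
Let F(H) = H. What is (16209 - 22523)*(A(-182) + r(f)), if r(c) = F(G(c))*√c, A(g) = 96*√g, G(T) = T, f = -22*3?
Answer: I*(-606144*√182 + 416724*√66) ≈ -4.7918e+6*I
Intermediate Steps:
f = -66
r(c) = c^(3/2) (r(c) = c*√c = c^(3/2))
(16209 - 22523)*(A(-182) + r(f)) = (16209 - 22523)*(96*√(-182) + (-66)^(3/2)) = -6314*(96*(I*√182) - 66*I*√66) = -6314*(96*I*√182 - 66*I*√66) = -6314*(-66*I*√66 + 96*I*√182) = -606144*I*√182 + 416724*I*√66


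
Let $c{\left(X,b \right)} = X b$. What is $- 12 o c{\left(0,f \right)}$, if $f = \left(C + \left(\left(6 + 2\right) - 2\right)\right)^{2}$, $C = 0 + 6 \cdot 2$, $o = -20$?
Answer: $0$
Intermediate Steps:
$C = 12$ ($C = 0 + 12 = 12$)
$f = 324$ ($f = \left(12 + \left(\left(6 + 2\right) - 2\right)\right)^{2} = \left(12 + \left(8 - 2\right)\right)^{2} = \left(12 + 6\right)^{2} = 18^{2} = 324$)
$- 12 o c{\left(0,f \right)} = \left(-12\right) \left(-20\right) 0 \cdot 324 = 240 \cdot 0 = 0$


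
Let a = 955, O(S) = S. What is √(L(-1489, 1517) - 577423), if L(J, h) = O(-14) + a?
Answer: I*√576482 ≈ 759.26*I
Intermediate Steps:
L(J, h) = 941 (L(J, h) = -14 + 955 = 941)
√(L(-1489, 1517) - 577423) = √(941 - 577423) = √(-576482) = I*√576482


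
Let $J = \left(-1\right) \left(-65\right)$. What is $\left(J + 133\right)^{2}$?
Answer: $39204$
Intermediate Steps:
$J = 65$
$\left(J + 133\right)^{2} = \left(65 + 133\right)^{2} = 198^{2} = 39204$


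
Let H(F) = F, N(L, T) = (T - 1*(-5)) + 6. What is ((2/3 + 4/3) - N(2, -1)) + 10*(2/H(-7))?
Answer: -76/7 ≈ -10.857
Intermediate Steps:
N(L, T) = 11 + T (N(L, T) = (T + 5) + 6 = (5 + T) + 6 = 11 + T)
((2/3 + 4/3) - N(2, -1)) + 10*(2/H(-7)) = ((2/3 + 4/3) - (11 - 1)) + 10*(2/(-7)) = ((2*(⅓) + 4*(⅓)) - 1*10) + 10*(2*(-⅐)) = ((⅔ + 4/3) - 10) + 10*(-2/7) = (2 - 10) - 20/7 = -8 - 20/7 = -76/7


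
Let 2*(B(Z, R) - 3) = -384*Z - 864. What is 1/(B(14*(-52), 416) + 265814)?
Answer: 1/405161 ≈ 2.4682e-6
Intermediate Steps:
B(Z, R) = -429 - 192*Z (B(Z, R) = 3 + (-384*Z - 864)/2 = 3 + (-864 - 384*Z)/2 = 3 + (-432 - 192*Z) = -429 - 192*Z)
1/(B(14*(-52), 416) + 265814) = 1/((-429 - 2688*(-52)) + 265814) = 1/((-429 - 192*(-728)) + 265814) = 1/((-429 + 139776) + 265814) = 1/(139347 + 265814) = 1/405161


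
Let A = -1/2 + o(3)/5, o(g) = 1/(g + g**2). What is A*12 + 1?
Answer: -24/5 ≈ -4.8000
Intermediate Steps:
A = -29/60 (A = -1/2 + (1/(3*(1 + 3)))/5 = -1*1/2 + ((1/3)/4)*(1/5) = -1/2 + ((1/3)*(1/4))*(1/5) = -1/2 + (1/12)*(1/5) = -1/2 + 1/60 = -29/60 ≈ -0.48333)
A*12 + 1 = -29/60*12 + 1 = -29/5 + 1 = -24/5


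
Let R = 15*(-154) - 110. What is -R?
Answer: 2420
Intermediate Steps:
R = -2420 (R = -2310 - 110 = -2420)
-R = -1*(-2420) = 2420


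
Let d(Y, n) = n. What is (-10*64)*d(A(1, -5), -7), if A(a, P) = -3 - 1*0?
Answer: 4480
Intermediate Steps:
A(a, P) = -3 (A(a, P) = -3 + 0 = -3)
(-10*64)*d(A(1, -5), -7) = -10*64*(-7) = -640*(-7) = 4480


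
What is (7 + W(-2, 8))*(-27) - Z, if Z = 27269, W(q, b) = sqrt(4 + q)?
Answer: -27458 - 27*sqrt(2) ≈ -27496.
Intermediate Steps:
(7 + W(-2, 8))*(-27) - Z = (7 + sqrt(4 - 2))*(-27) - 1*27269 = (7 + sqrt(2))*(-27) - 27269 = (-189 - 27*sqrt(2)) - 27269 = -27458 - 27*sqrt(2)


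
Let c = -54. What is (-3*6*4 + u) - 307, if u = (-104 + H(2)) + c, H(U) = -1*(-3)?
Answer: -534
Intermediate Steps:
H(U) = 3
u = -155 (u = (-104 + 3) - 54 = -101 - 54 = -155)
(-3*6*4 + u) - 307 = (-3*6*4 - 155) - 307 = (-18*4 - 155) - 307 = (-72 - 155) - 307 = -227 - 307 = -534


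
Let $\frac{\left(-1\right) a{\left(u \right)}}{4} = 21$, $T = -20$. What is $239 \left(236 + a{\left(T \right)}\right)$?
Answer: $36328$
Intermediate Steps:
$a{\left(u \right)} = -84$ ($a{\left(u \right)} = \left(-4\right) 21 = -84$)
$239 \left(236 + a{\left(T \right)}\right) = 239 \left(236 - 84\right) = 239 \cdot 152 = 36328$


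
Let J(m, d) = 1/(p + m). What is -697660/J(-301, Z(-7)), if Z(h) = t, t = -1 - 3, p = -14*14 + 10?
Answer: 339760420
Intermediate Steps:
p = -186 (p = -196 + 10 = -186)
t = -4
Z(h) = -4
J(m, d) = 1/(-186 + m)
-697660/J(-301, Z(-7)) = -697660/(1/(-186 - 301)) = -697660/(1/(-487)) = -697660/(-1/487) = -697660*(-487) = 339760420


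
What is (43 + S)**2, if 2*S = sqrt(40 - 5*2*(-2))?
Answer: (43 + sqrt(15))**2 ≈ 2197.1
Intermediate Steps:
S = sqrt(15) (S = sqrt(40 - 5*2*(-2))/2 = sqrt(40 - 10*(-2))/2 = sqrt(40 + 20)/2 = sqrt(60)/2 = (2*sqrt(15))/2 = sqrt(15) ≈ 3.8730)
(43 + S)**2 = (43 + sqrt(15))**2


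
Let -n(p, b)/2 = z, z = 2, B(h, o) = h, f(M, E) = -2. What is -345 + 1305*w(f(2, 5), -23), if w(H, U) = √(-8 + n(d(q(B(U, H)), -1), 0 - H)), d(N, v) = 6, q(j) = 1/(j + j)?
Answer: -345 + 2610*I*√3 ≈ -345.0 + 4520.7*I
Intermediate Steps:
q(j) = 1/(2*j)
n(p, b) = -4 (n(p, b) = -2*2 = -4)
w(H, U) = 2*I*√3 (w(H, U) = √(-8 - 4) = √(-12) = 2*I*√3)
-345 + 1305*w(f(2, 5), -23) = -345 + 1305*(2*I*√3) = -345 + 2610*I*√3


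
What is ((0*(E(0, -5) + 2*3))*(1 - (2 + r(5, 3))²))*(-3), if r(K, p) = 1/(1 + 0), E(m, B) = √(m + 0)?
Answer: 0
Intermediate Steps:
E(m, B) = √m
r(K, p) = 1 (r(K, p) = 1/1 = 1)
((0*(E(0, -5) + 2*3))*(1 - (2 + r(5, 3))²))*(-3) = ((0*(√0 + 2*3))*(1 - (2 + 1)²))*(-3) = ((0*(0 + 6))*(1 - 1*3²))*(-3) = ((0*6)*(1 - 1*9))*(-3) = (0*(1 - 9))*(-3) = (0*(-8))*(-3) = 0*(-3) = 0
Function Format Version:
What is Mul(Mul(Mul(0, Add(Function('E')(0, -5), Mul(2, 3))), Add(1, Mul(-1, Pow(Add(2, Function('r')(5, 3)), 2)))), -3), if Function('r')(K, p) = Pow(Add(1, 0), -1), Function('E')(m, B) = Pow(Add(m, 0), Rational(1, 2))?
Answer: 0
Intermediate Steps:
Function('E')(m, B) = Pow(m, Rational(1, 2))
Function('r')(K, p) = 1 (Function('r')(K, p) = Pow(1, -1) = 1)
Mul(Mul(Mul(0, Add(Function('E')(0, -5), Mul(2, 3))), Add(1, Mul(-1, Pow(Add(2, Function('r')(5, 3)), 2)))), -3) = Mul(Mul(Mul(0, Add(Pow(0, Rational(1, 2)), Mul(2, 3))), Add(1, Mul(-1, Pow(Add(2, 1), 2)))), -3) = Mul(Mul(Mul(0, Add(0, 6)), Add(1, Mul(-1, Pow(3, 2)))), -3) = Mul(Mul(Mul(0, 6), Add(1, Mul(-1, 9))), -3) = Mul(Mul(0, Add(1, -9)), -3) = Mul(Mul(0, -8), -3) = Mul(0, -3) = 0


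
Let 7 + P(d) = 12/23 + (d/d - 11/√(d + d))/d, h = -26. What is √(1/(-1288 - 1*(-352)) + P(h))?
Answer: √(-83908370 - 209484*I*√13)/3588 ≈ 0.01149 - 2.553*I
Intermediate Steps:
P(d) = -149/23 + (1 - 11*√2/(2*√d))/d (P(d) = -7 + (12/23 + (d/d - 11/√(d + d))/d) = -7 + (12*(1/23) + (1 - 11*√2/(2*√d))/d) = -7 + (12/23 + (1 - 11*√2/(2*√d))/d) = -149/23 + (1 - 11*√2/(2*√d))/d)
√(1/(-1288 - 1*(-352)) + P(h)) = √(1/(-1288 - 1*(-352)) + (-149/23 + 1/(-26) - 11*√2/(2*(-26)^(3/2)))) = √(1/(-1288 + 352) + (-149/23 - 1/26 - 11*√2*I*√26/676/2)) = √(1/(-936) + (-149/23 - 1/26 - 11*I*√13/676)) = √(-1/936 + (-3897/598 - 11*I*√13/676)) = √(-140315/21528 - 11*I*√13/676)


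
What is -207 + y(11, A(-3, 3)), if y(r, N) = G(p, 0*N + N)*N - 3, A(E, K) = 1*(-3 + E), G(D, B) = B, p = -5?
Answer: -174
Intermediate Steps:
A(E, K) = -3 + E
y(r, N) = -3 + N**2 (y(r, N) = (0*N + N)*N - 3 = (0 + N)*N - 3 = N*N - 3 = N**2 - 3 = -3 + N**2)
-207 + y(11, A(-3, 3)) = -207 + (-3 + (-3 - 3)**2) = -207 + (-3 + (-6)**2) = -207 + (-3 + 36) = -207 + 33 = -174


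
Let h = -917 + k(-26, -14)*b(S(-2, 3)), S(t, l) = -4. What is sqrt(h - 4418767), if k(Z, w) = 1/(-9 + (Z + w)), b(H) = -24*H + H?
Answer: 8*I*sqrt(3383822)/7 ≈ 2102.3*I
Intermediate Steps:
b(H) = -23*H
k(Z, w) = 1/(-9 + Z + w)
h = -45025/49 (h = -917 + (-23*(-4))/(-9 - 26 - 14) = -917 + 92/(-49) = -917 - 1/49*92 = -917 - 92/49 = -45025/49 ≈ -918.88)
sqrt(h - 4418767) = sqrt(-45025/49 - 4418767) = sqrt(-216564608/49) = 8*I*sqrt(3383822)/7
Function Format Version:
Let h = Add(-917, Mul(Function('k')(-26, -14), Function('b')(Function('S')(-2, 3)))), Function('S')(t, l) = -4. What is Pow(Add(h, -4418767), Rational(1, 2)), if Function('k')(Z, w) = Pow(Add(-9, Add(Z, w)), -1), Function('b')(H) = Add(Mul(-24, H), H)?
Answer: Mul(Rational(8, 7), I, Pow(3383822, Rational(1, 2))) ≈ Mul(2102.3, I)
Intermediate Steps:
Function('b')(H) = Mul(-23, H)
Function('k')(Z, w) = Pow(Add(-9, Z, w), -1)
h = Rational(-45025, 49) (h = Add(-917, Mul(Pow(Add(-9, -26, -14), -1), Mul(-23, -4))) = Add(-917, Mul(Pow(-49, -1), 92)) = Add(-917, Mul(Rational(-1, 49), 92)) = Add(-917, Rational(-92, 49)) = Rational(-45025, 49) ≈ -918.88)
Pow(Add(h, -4418767), Rational(1, 2)) = Pow(Add(Rational(-45025, 49), -4418767), Rational(1, 2)) = Pow(Rational(-216564608, 49), Rational(1, 2)) = Mul(Rational(8, 7), I, Pow(3383822, Rational(1, 2)))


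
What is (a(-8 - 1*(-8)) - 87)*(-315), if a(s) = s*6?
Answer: 27405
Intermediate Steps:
a(s) = 6*s
(a(-8 - 1*(-8)) - 87)*(-315) = (6*(-8 - 1*(-8)) - 87)*(-315) = (6*(-8 + 8) - 87)*(-315) = (6*0 - 87)*(-315) = (0 - 87)*(-315) = -87*(-315) = 27405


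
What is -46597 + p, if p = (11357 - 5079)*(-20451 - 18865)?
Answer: -246872445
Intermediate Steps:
p = -246825848 (p = 6278*(-39316) = -246825848)
-46597 + p = -46597 - 246825848 = -246872445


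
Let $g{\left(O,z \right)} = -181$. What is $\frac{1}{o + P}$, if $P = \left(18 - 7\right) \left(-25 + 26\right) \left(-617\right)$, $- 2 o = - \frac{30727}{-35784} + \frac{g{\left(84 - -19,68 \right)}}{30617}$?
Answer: $- \frac{2191197456}{14872591425527} \approx -0.00014733$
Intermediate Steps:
$o = - \frac{934291655}{2191197456}$ ($o = - \frac{- \frac{30727}{-35784} - \frac{181}{30617}}{2} = - \frac{\left(-30727\right) \left(- \frac{1}{35784}\right) - \frac{181}{30617}}{2} = - \frac{\frac{30727}{35784} - \frac{181}{30617}}{2} = \left(- \frac{1}{2}\right) \frac{934291655}{1095598728} = - \frac{934291655}{2191197456} \approx -0.42638$)
$P = -6787$ ($P = 11 \cdot 1 \left(-617\right) = 11 \left(-617\right) = -6787$)
$\frac{1}{o + P} = \frac{1}{- \frac{934291655}{2191197456} - 6787} = \frac{1}{- \frac{14872591425527}{2191197456}} = - \frac{2191197456}{14872591425527}$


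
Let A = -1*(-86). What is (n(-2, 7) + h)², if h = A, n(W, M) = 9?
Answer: 9025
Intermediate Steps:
A = 86
h = 86
(n(-2, 7) + h)² = (9 + 86)² = 95² = 9025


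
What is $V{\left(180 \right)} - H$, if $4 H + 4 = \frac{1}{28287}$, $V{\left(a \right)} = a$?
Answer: $\frac{20479787}{113148} \approx 181.0$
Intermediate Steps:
$H = - \frac{113147}{113148}$ ($H = -1 + \frac{1}{4 \cdot 28287} = -1 + \frac{1}{4} \cdot \frac{1}{28287} = -1 + \frac{1}{113148} = - \frac{113147}{113148} \approx -0.99999$)
$V{\left(180 \right)} - H = 180 - - \frac{113147}{113148} = 180 + \frac{113147}{113148} = \frac{20479787}{113148}$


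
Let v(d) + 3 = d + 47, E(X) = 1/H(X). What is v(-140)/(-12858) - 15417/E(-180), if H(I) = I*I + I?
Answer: -1064504690804/2143 ≈ -4.9674e+8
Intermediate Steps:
H(I) = I + I**2 (H(I) = I**2 + I = I + I**2)
E(X) = 1/(X*(1 + X))
v(d) = 44 + d (v(d) = -3 + (d + 47) = -3 + (47 + d) = 44 + d)
v(-140)/(-12858) - 15417/E(-180) = (44 - 140)/(-12858) - 15417/(1/((-180)*(1 - 180))) = -96*(-1/12858) - 15417/((-1/180/(-179))) = 16/2143 - 15417/((-1/180*(-1/179))) = 16/2143 - 15417/1/32220 = 16/2143 - 15417*32220 = 16/2143 - 496735740 = -1064504690804/2143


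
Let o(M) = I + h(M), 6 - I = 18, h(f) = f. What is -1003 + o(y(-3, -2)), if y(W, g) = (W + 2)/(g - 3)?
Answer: -5074/5 ≈ -1014.8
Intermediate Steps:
y(W, g) = (2 + W)/(-3 + g)
I = -12 (I = 6 - 1*18 = 6 - 18 = -12)
o(M) = -12 + M
-1003 + o(y(-3, -2)) = -1003 + (-12 + (2 - 3)/(-3 - 2)) = -1003 + (-12 - 1/(-5)) = -1003 + (-12 - ⅕*(-1)) = -1003 + (-12 + ⅕) = -1003 - 59/5 = -5074/5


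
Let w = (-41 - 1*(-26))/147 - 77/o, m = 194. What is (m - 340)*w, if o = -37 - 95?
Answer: -20659/294 ≈ -70.269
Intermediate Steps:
o = -132
w = 283/588 (w = (-41 - 1*(-26))/147 - 77/(-132) = (-41 + 26)*(1/147) - 77*(-1/132) = -15*1/147 + 7/12 = -5/49 + 7/12 = 283/588 ≈ 0.48129)
(m - 340)*w = (194 - 340)*(283/588) = -146*283/588 = -20659/294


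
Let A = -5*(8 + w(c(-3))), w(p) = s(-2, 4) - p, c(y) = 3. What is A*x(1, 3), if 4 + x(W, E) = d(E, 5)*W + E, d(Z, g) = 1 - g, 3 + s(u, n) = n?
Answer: 150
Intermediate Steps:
s(u, n) = -3 + n
w(p) = 1 - p (w(p) = (-3 + 4) - p = 1 - p)
x(W, E) = -4 + E - 4*W (x(W, E) = -4 + ((1 - 1*5)*W + E) = -4 + ((1 - 5)*W + E) = -4 + (-4*W + E) = -4 + (E - 4*W) = -4 + E - 4*W)
A = -30 (A = -5*(8 + (1 - 1*3)) = -5*(8 + (1 - 3)) = -5*(8 - 2) = -5*6 = -30)
A*x(1, 3) = -30*(-4 + 3 - 4*1) = -30*(-4 + 3 - 4) = -30*(-5) = 150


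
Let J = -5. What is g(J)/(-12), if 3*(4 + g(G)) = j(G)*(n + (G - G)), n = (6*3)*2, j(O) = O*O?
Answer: -74/3 ≈ -24.667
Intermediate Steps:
j(O) = O**2
n = 36 (n = 18*2 = 36)
g(G) = -4 + 12*G**2 (g(G) = -4 + (G**2*(36 + (G - G)))/3 = -4 + (G**2*(36 + 0))/3 = -4 + (G**2*36)/3 = -4 + (36*G**2)/3 = -4 + 12*G**2)
g(J)/(-12) = (-4 + 12*(-5)**2)/(-12) = -(-4 + 12*25)/12 = -(-4 + 300)/12 = -1/12*296 = -74/3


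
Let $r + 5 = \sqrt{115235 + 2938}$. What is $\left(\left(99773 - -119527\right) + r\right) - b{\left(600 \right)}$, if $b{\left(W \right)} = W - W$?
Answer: $219295 + \sqrt{118173} \approx 2.1964 \cdot 10^{5}$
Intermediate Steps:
$b{\left(W \right)} = 0$
$r = -5 + \sqrt{118173}$ ($r = -5 + \sqrt{115235 + 2938} = -5 + \sqrt{118173} \approx 338.76$)
$\left(\left(99773 - -119527\right) + r\right) - b{\left(600 \right)} = \left(\left(99773 - -119527\right) - \left(5 - \sqrt{118173}\right)\right) - 0 = \left(\left(99773 + 119527\right) - \left(5 - \sqrt{118173}\right)\right) + 0 = \left(219300 - \left(5 - \sqrt{118173}\right)\right) + 0 = \left(219295 + \sqrt{118173}\right) + 0 = 219295 + \sqrt{118173}$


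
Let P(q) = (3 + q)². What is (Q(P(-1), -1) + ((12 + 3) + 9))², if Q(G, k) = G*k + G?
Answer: 576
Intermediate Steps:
Q(G, k) = G + G*k
(Q(P(-1), -1) + ((12 + 3) + 9))² = ((3 - 1)²*(1 - 1) + ((12 + 3) + 9))² = (2²*0 + (15 + 9))² = (4*0 + 24)² = (0 + 24)² = 24² = 576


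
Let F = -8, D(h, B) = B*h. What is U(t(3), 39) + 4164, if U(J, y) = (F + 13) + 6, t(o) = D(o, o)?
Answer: 4175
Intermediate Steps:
t(o) = o² (t(o) = o*o = o²)
U(J, y) = 11 (U(J, y) = (-8 + 13) + 6 = 5 + 6 = 11)
U(t(3), 39) + 4164 = 11 + 4164 = 4175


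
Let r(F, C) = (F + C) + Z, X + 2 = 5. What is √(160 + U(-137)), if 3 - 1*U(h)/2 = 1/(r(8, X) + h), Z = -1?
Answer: 2*√669417/127 ≈ 12.885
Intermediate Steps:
X = 3 (X = -2 + 5 = 3)
r(F, C) = -1 + C + F (r(F, C) = (F + C) - 1 = (C + F) - 1 = -1 + C + F)
U(h) = 6 - 2/(10 + h) (U(h) = 6 - 2/((-1 + 3 + 8) + h) = 6 - 2/(10 + h))
√(160 + U(-137)) = √(160 + 2*(29 + 3*(-137))/(10 - 137)) = √(160 + 2*(29 - 411)/(-127)) = √(160 + 2*(-1/127)*(-382)) = √(160 + 764/127) = √(21084/127) = 2*√669417/127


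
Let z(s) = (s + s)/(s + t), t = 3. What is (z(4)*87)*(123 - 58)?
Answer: 45240/7 ≈ 6462.9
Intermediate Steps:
z(s) = 2*s/(3 + s) (z(s) = (s + s)/(s + 3) = (2*s)/(3 + s) = 2*s/(3 + s))
(z(4)*87)*(123 - 58) = ((2*4/(3 + 4))*87)*(123 - 58) = ((2*4/7)*87)*65 = ((2*4*(⅐))*87)*65 = ((8/7)*87)*65 = (696/7)*65 = 45240/7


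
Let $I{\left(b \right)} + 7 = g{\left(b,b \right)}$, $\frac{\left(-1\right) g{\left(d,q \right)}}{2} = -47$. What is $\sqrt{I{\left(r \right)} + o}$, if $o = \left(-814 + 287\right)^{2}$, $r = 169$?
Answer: $22 \sqrt{574} \approx 527.08$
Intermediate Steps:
$g{\left(d,q \right)} = 94$ ($g{\left(d,q \right)} = \left(-2\right) \left(-47\right) = 94$)
$I{\left(b \right)} = 87$ ($I{\left(b \right)} = -7 + 94 = 87$)
$o = 277729$ ($o = \left(-527\right)^{2} = 277729$)
$\sqrt{I{\left(r \right)} + o} = \sqrt{87 + 277729} = \sqrt{277816} = 22 \sqrt{574}$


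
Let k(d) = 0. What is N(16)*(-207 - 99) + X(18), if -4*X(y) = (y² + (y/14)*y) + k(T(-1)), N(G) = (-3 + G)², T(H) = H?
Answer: -725211/14 ≈ -51801.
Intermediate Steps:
X(y) = -15*y²/56 (X(y) = -((y² + (y/14)*y) + 0)/4 = -((y² + y²/14) + 0)/4 = -(15*y²/14 + 0)/4 = -15*y²/56)
N(16)*(-207 - 99) + X(18) = (-3 + 16)²*(-207 - 99) - 15/56*18² = 13²*(-306) - 15/56*324 = 169*(-306) - 1215/14 = -51714 - 1215/14 = -725211/14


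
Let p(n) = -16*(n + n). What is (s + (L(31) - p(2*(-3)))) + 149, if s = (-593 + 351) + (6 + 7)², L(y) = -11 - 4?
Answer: -131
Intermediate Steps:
p(n) = -32*n
L(y) = -15
s = -73 (s = -242 + 13² = -242 + 169 = -73)
(s + (L(31) - p(2*(-3)))) + 149 = (-73 + (-15 - (-32)*2*(-3))) + 149 = (-73 + (-15 - (-32)*(-6))) + 149 = (-73 + (-15 - 1*192)) + 149 = (-73 + (-15 - 192)) + 149 = (-73 - 207) + 149 = -280 + 149 = -131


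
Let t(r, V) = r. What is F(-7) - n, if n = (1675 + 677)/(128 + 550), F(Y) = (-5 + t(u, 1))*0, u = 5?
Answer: -392/113 ≈ -3.4690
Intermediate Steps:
F(Y) = 0 (F(Y) = (-5 + 5)*0 = 0*0 = 0)
n = 392/113 (n = 2352/678 = 2352*(1/678) = 392/113 ≈ 3.4690)
F(-7) - n = 0 - 1*392/113 = 0 - 392/113 = -392/113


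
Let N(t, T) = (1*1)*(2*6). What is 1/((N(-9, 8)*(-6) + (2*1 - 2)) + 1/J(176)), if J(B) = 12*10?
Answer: -120/8639 ≈ -0.013890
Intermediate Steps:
N(t, T) = 12 (N(t, T) = 1*12 = 12)
J(B) = 120
1/((N(-9, 8)*(-6) + (2*1 - 2)) + 1/J(176)) = 1/((12*(-6) + (2*1 - 2)) + 1/120) = 1/((-72 + (2 - 2)) + 1/120) = 1/((-72 + 0) + 1/120) = 1/(-72 + 1/120) = 1/(-8639/120) = -120/8639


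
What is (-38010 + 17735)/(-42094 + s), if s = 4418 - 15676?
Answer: 20275/53352 ≈ 0.38002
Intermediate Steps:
s = -11258
(-38010 + 17735)/(-42094 + s) = (-38010 + 17735)/(-42094 - 11258) = -20275/(-53352) = -20275*(-1/53352) = 20275/53352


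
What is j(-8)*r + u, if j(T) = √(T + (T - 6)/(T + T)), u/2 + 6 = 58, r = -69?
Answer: 104 - 69*I*√114/4 ≈ 104.0 - 184.18*I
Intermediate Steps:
u = 104 (u = -12 + 2*58 = -12 + 116 = 104)
j(T) = √(T + (-6 + T)/(2*T)) (j(T) = √(T + (-6 + T)/((2*T))) = √(T + (-6 + T)*(1/(2*T))) = √(T + (-6 + T)/(2*T)))
j(-8)*r + u = (√(2 - 12/(-8) + 4*(-8))/2)*(-69) + 104 = (√(2 - 12*(-⅛) - 32)/2)*(-69) + 104 = (√(2 + 3/2 - 32)/2)*(-69) + 104 = (√(-57/2)/2)*(-69) + 104 = ((I*√114/2)/2)*(-69) + 104 = (I*√114/4)*(-69) + 104 = -69*I*√114/4 + 104 = 104 - 69*I*√114/4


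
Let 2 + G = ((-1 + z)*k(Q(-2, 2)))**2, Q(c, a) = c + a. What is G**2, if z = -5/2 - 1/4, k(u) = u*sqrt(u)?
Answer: 4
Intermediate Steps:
Q(c, a) = a + c
k(u) = u**(3/2)
z = -11/4 (z = -5*1/2 - 1*1/4 = -5/2 - 1/4 = -11/4 ≈ -2.7500)
G = -2 (G = -2 + ((-1 - 11/4)*(2 - 2)**(3/2))**2 = -2 + (-15*0**(3/2)/4)**2 = -2 + (-15/4*0)**2 = -2 + 0**2 = -2 + 0 = -2)
G**2 = (-2)**2 = 4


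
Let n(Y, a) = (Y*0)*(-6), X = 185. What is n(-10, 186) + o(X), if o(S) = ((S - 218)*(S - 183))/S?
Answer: -66/185 ≈ -0.35676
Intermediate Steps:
n(Y, a) = 0 (n(Y, a) = 0*(-6) = 0)
o(S) = (-218 + S)*(-183 + S)/S (o(S) = ((-218 + S)*(-183 + S))/S = (-218 + S)*(-183 + S)/S)
n(-10, 186) + o(X) = 0 + (-401 + 185 + 39894/185) = 0 - 66/185 = -66/185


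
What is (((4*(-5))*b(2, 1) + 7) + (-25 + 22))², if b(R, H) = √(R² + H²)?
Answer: 2016 - 160*√5 ≈ 1658.2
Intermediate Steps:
b(R, H) = √(H² + R²)
(((4*(-5))*b(2, 1) + 7) + (-25 + 22))² = (((4*(-5))*√(1² + 2²) + 7) + (-25 + 22))² = ((-20*√(1 + 4) + 7) - 3)² = ((-20*√5 + 7) - 3)² = ((7 - 20*√5) - 3)² = (4 - 20*√5)²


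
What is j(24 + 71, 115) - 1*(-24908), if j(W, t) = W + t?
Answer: 25118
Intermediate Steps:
j(24 + 71, 115) - 1*(-24908) = ((24 + 71) + 115) - 1*(-24908) = (95 + 115) + 24908 = 210 + 24908 = 25118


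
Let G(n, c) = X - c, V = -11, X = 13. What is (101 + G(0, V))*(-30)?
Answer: -3750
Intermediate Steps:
G(n, c) = 13 - c
(101 + G(0, V))*(-30) = (101 + (13 - 1*(-11)))*(-30) = (101 + (13 + 11))*(-30) = (101 + 24)*(-30) = 125*(-30) = -3750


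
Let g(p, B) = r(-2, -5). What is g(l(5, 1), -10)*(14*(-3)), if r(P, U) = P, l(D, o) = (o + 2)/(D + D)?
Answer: 84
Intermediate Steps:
l(D, o) = (2 + o)/(2*D) (l(D, o) = (2 + o)/((2*D)) = (2 + o)*(1/(2*D)) = (2 + o)/(2*D))
g(p, B) = -2
g(l(5, 1), -10)*(14*(-3)) = -28*(-3) = -2*(-42) = 84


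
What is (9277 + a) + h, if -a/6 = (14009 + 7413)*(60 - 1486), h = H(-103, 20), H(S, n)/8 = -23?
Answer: 183295725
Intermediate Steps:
H(S, n) = -184 (H(S, n) = 8*(-23) = -184)
h = -184
a = 183286632 (a = -6*(14009 + 7413)*(60 - 1486) = -128532*(-1426) = -6*(-30547772) = 183286632)
(9277 + a) + h = (9277 + 183286632) - 184 = 183295909 - 184 = 183295725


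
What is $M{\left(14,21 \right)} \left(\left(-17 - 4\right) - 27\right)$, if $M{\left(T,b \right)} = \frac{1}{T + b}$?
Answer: $- \frac{48}{35} \approx -1.3714$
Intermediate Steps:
$M{\left(14,21 \right)} \left(\left(-17 - 4\right) - 27\right) = \frac{\left(-17 - 4\right) - 27}{14 + 21} = \frac{-21 - 27}{35} = \frac{1}{35} \left(-48\right) = - \frac{48}{35}$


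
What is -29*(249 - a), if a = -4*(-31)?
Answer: -3625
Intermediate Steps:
a = 124
-29*(249 - a) = -29*(249 - 1*124) = -29*(249 - 124) = -29*125 = -3625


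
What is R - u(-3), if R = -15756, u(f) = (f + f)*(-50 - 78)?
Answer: -16524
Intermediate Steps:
u(f) = -256*f (u(f) = (2*f)*(-128) = -256*f)
R - u(-3) = -15756 - (-256)*(-3) = -15756 - 1*768 = -15756 - 768 = -16524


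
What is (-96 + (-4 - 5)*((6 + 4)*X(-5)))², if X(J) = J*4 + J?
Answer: 4639716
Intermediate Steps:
X(J) = 5*J (X(J) = 4*J + J = 5*J)
(-96 + (-4 - 5)*((6 + 4)*X(-5)))² = (-96 + (-4 - 5)*((6 + 4)*(5*(-5))))² = (-96 - 90*(-25))² = (-96 - 9*(-250))² = (-96 + 2250)² = 2154² = 4639716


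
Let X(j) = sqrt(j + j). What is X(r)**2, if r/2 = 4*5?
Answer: 80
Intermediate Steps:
r = 40 (r = 2*(4*5) = 2*20 = 40)
X(j) = sqrt(2)*sqrt(j) (X(j) = sqrt(2*j) = sqrt(2)*sqrt(j))
X(r)**2 = (sqrt(2)*sqrt(40))**2 = (sqrt(2)*(2*sqrt(10)))**2 = (4*sqrt(5))**2 = 80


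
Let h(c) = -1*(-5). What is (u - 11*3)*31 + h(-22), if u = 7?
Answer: -801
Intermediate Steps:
h(c) = 5
(u - 11*3)*31 + h(-22) = (7 - 11*3)*31 + 5 = (7 - 33)*31 + 5 = -26*31 + 5 = -806 + 5 = -801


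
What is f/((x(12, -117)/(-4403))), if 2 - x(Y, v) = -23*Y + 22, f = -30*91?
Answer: 6010095/128 ≈ 46954.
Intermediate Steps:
f = -2730
x(Y, v) = -20 + 23*Y (x(Y, v) = 2 - (-23*Y + 22) = 2 - (22 - 23*Y) = 2 + (-22 + 23*Y) = -20 + 23*Y)
f/((x(12, -117)/(-4403))) = -2730*(-4403/(-20 + 23*12)) = -2730*(-4403/(-20 + 276)) = -2730/(256*(-1/4403)) = -2730/(-256/4403) = -2730*(-4403/256) = 6010095/128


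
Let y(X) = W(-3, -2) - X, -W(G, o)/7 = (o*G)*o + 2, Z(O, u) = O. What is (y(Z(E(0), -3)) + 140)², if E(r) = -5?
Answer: 46225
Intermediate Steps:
W(G, o) = -14 - 7*G*o² (W(G, o) = -7*((o*G)*o + 2) = -7*((G*o)*o + 2) = -7*(G*o² + 2) = -7*(2 + G*o²) = -14 - 7*G*o²)
y(X) = 70 - X (y(X) = (-14 - 7*(-3)*(-2)²) - X = (-14 - 7*(-3)*4) - X = (-14 + 84) - X = 70 - X)
(y(Z(E(0), -3)) + 140)² = ((70 - 1*(-5)) + 140)² = ((70 + 5) + 140)² = (75 + 140)² = 215² = 46225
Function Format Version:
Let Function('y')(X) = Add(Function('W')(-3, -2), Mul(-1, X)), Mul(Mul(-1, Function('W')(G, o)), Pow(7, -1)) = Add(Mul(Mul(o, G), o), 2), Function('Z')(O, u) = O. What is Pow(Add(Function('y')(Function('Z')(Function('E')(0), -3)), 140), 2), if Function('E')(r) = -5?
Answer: 46225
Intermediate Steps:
Function('W')(G, o) = Add(-14, Mul(-7, G, Pow(o, 2))) (Function('W')(G, o) = Mul(-7, Add(Mul(Mul(o, G), o), 2)) = Mul(-7, Add(Mul(Mul(G, o), o), 2)) = Mul(-7, Add(Mul(G, Pow(o, 2)), 2)) = Mul(-7, Add(2, Mul(G, Pow(o, 2)))) = Add(-14, Mul(-7, G, Pow(o, 2))))
Function('y')(X) = Add(70, Mul(-1, X)) (Function('y')(X) = Add(Add(-14, Mul(-7, -3, Pow(-2, 2))), Mul(-1, X)) = Add(Add(-14, Mul(-7, -3, 4)), Mul(-1, X)) = Add(Add(-14, 84), Mul(-1, X)) = Add(70, Mul(-1, X)))
Pow(Add(Function('y')(Function('Z')(Function('E')(0), -3)), 140), 2) = Pow(Add(Add(70, Mul(-1, -5)), 140), 2) = Pow(Add(Add(70, 5), 140), 2) = Pow(Add(75, 140), 2) = Pow(215, 2) = 46225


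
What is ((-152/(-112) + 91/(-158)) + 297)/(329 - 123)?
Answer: 164673/113918 ≈ 1.4455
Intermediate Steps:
((-152/(-112) + 91/(-158)) + 297)/(329 - 123) = ((-152*(-1/112) + 91*(-1/158)) + 297)/206 = ((19/14 - 91/158) + 297)*(1/206) = (432/553 + 297)*(1/206) = (164673/553)*(1/206) = 164673/113918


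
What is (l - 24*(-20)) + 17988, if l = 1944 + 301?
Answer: 20713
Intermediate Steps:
l = 2245
(l - 24*(-20)) + 17988 = (2245 - 24*(-20)) + 17988 = (2245 + 480) + 17988 = 2725 + 17988 = 20713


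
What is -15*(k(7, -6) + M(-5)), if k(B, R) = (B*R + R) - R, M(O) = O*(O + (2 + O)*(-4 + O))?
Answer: 2280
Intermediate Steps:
M(O) = O*(O + (-4 + O)*(2 + O))
k(B, R) = B*R (k(B, R) = (R + B*R) - R = B*R)
-15*(k(7, -6) + M(-5)) = -15*(7*(-6) - 5*(-8 + (-5)**2 - 1*(-5))) = -15*(-42 - 5*(-8 + 25 + 5)) = -15*(-42 - 5*22) = -15*(-42 - 110) = -15*(-152) = 2280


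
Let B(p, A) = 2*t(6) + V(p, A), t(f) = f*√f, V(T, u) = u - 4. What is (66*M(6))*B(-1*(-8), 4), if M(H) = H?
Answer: 4752*√6 ≈ 11640.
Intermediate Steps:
V(T, u) = -4 + u
t(f) = f^(3/2)
B(p, A) = -4 + A + 12*√6 (B(p, A) = 2*6^(3/2) + (-4 + A) = 2*(6*√6) + (-4 + A) = 12*√6 + (-4 + A) = -4 + A + 12*√6)
(66*M(6))*B(-1*(-8), 4) = (66*6)*(-4 + 4 + 12*√6) = 396*(12*√6) = 4752*√6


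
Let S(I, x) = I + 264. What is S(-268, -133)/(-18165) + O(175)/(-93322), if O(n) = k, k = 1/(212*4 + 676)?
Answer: 63208083/287052872680 ≈ 0.00022020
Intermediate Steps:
k = 1/1524 (k = 1/(848 + 676) = 1/1524 ≈ 0.00065617)
S(I, x) = 264 + I
O(n) = 1/1524
S(-268, -133)/(-18165) + O(175)/(-93322) = (264 - 268)/(-18165) + (1/1524)/(-93322) = -4*(-1/18165) + (1/1524)*(-1/93322) = 4/18165 - 1/142222728 = 63208083/287052872680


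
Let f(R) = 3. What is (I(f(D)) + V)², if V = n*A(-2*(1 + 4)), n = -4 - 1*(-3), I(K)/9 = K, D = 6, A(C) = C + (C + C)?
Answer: 3249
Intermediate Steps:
A(C) = 3*C (A(C) = C + 2*C = 3*C)
I(K) = 9*K
n = -1 (n = -4 + 3 = -1)
V = 30 (V = -3*(-2*(1 + 4)) = -3*(-2*5) = -3*(-10) = -1*(-30) = 30)
(I(f(D)) + V)² = (9*3 + 30)² = (27 + 30)² = 57² = 3249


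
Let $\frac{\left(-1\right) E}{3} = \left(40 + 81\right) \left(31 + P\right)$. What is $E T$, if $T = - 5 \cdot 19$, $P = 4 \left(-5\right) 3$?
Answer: $-1000065$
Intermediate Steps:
$P = -60$ ($P = \left(-20\right) 3 = -60$)
$T = -95$ ($T = \left(-1\right) 95 = -95$)
$E = 10527$ ($E = - 3 \left(40 + 81\right) \left(31 - 60\right) = - 3 \cdot 121 \left(-29\right) = \left(-3\right) \left(-3509\right) = 10527$)
$E T = 10527 \left(-95\right) = -1000065$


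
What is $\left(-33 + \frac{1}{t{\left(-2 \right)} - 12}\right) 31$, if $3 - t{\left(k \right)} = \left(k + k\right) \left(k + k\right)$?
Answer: $- \frac{25606}{25} \approx -1024.2$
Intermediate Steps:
$t{\left(k \right)} = 3 - 4 k^{2}$ ($t{\left(k \right)} = 3 - \left(k + k\right) \left(k + k\right) = 3 - 2 k 2 k = 3 - 4 k^{2}$)
$\left(-33 + \frac{1}{t{\left(-2 \right)} - 12}\right) 31 = \left(-33 + \frac{1}{\left(3 - 4 \left(-2\right)^{2}\right) - 12}\right) 31 = \left(-33 + \frac{1}{\left(3 - 16\right) - 12}\right) 31 = \left(-33 + \frac{1}{-13 - 12}\right) 31 = \left(-33 + \frac{1}{-25}\right) 31 = \left(-33 - \frac{1}{25}\right) 31 = \left(- \frac{826}{25}\right) 31 = - \frac{25606}{25}$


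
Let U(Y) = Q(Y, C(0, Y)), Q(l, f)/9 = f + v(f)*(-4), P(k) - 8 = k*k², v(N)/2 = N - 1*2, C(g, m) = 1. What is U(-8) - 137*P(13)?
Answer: -302004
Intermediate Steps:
v(N) = -4 + 2*N (v(N) = 2*(N - 1*2) = 2*(N - 2) = 2*(-2 + N) = -4 + 2*N)
P(k) = 8 + k³ (P(k) = 8 + k*k² = 8 + k³)
Q(l, f) = 144 - 63*f (Q(l, f) = 9*(f + (-4 + 2*f)*(-4)) = 9*(f + (16 - 8*f)) = 9*(16 - 7*f) = 144 - 63*f)
U(Y) = 81 (U(Y) = 144 - 63*1 = 144 - 63 = 81)
U(-8) - 137*P(13) = 81 - 137*(8 + 13³) = 81 - 137*(8 + 2197) = 81 - 137*2205 = 81 - 302085 = -302004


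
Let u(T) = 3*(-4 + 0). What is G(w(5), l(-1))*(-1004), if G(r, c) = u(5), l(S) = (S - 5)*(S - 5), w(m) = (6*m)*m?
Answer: 12048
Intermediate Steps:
w(m) = 6*m**2
u(T) = -12 (u(T) = 3*(-4) = -12)
l(S) = (-5 + S)**2 (l(S) = (-5 + S)*(-5 + S) = (-5 + S)**2)
G(r, c) = -12
G(w(5), l(-1))*(-1004) = -12*(-1004) = 12048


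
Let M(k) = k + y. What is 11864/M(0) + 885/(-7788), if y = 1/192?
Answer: 100227067/44 ≈ 2.2779e+6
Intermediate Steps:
y = 1/192 ≈ 0.0052083
M(k) = 1/192 + k (M(k) = k + 1/192 = 1/192 + k)
11864/M(0) + 885/(-7788) = 11864/(1/192 + 0) + 885/(-7788) = 11864/(1/192) + 885*(-1/7788) = 11864*192 - 5/44 = 2277888 - 5/44 = 100227067/44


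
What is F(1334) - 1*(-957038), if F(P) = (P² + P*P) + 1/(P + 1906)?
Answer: 14632326001/3240 ≈ 4.5162e+6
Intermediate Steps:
F(P) = 1/(1906 + P) + 2*P² (F(P) = (P² + P²) + 1/(1906 + P) = 2*P² + 1/(1906 + P) = 1/(1906 + P) + 2*P²)
F(1334) - 1*(-957038) = (1 + 2*1334³ + 3812*1334²)/(1906 + 1334) - 1*(-957038) = (1 + 2*2373927704 + 3812*1779556)/3240 + 957038 = (1 + 4747855408 + 6783667472)/3240 + 957038 = (1/3240)*11531522881 + 957038 = 11531522881/3240 + 957038 = 14632326001/3240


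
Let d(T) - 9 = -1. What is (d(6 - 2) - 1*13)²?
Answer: 25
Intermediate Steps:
d(T) = 8 (d(T) = 9 - 1 = 8)
(d(6 - 2) - 1*13)² = (8 - 1*13)² = (8 - 13)² = (-5)² = 25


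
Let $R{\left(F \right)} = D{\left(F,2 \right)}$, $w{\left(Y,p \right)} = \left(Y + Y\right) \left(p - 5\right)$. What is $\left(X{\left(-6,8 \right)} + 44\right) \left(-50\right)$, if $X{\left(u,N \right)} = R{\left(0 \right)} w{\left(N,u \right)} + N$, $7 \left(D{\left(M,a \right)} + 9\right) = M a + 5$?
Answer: $- \frac{528600}{7} \approx -75514.0$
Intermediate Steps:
$D{\left(M,a \right)} = - \frac{58}{7} + \frac{M a}{7}$ ($D{\left(M,a \right)} = -9 + \frac{M a + 5}{7} = -9 + \frac{5 + M a}{7} = -9 + \left(\frac{5}{7} + \frac{M a}{7}\right) = - \frac{58}{7} + \frac{M a}{7}$)
$w{\left(Y,p \right)} = 2 Y \left(-5 + p\right)$
$R{\left(F \right)} = - \frac{58}{7} + \frac{2 F}{7}$ ($R{\left(F \right)} = - \frac{58}{7} + \frac{1}{7} F 2 = - \frac{58}{7} + \frac{2 F}{7}$)
$X{\left(u,N \right)} = N - \frac{116 N \left(-5 + u\right)}{7}$ ($X{\left(u,N \right)} = \left(- \frac{58}{7} + \frac{2}{7} \cdot 0\right) 2 N \left(-5 + u\right) + N = \left(- \frac{58}{7} + 0\right) 2 N \left(-5 + u\right) + N = - \frac{58 \cdot 2 N \left(-5 + u\right)}{7} + N = - \frac{116 N \left(-5 + u\right)}{7} + N = N - \frac{116 N \left(-5 + u\right)}{7}$)
$\left(X{\left(-6,8 \right)} + 44\right) \left(-50\right) = \left(\frac{1}{7} \cdot 8 \left(587 - -696\right) + 44\right) \left(-50\right) = \left(\frac{1}{7} \cdot 8 \left(587 + 696\right) + 44\right) \left(-50\right) = \left(\frac{1}{7} \cdot 8 \cdot 1283 + 44\right) \left(-50\right) = \left(\frac{10264}{7} + 44\right) \left(-50\right) = \frac{10572}{7} \left(-50\right) = - \frac{528600}{7}$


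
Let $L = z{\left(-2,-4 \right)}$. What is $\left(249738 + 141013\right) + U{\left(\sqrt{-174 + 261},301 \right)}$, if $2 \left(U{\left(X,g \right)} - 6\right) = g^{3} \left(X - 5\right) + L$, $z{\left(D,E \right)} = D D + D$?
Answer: $- \frac{135572989}{2} + \frac{27270901 \sqrt{87}}{2} \approx 5.9397 \cdot 10^{7}$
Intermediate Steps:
$z{\left(D,E \right)} = D + D^{2}$ ($z{\left(D,E \right)} = D^{2} + D = D + D^{2}$)
$L = 2$ ($L = - 2 \left(1 - 2\right) = \left(-2\right) \left(-1\right) = 2$)
$U{\left(X,g \right)} = 7 + \frac{g^{3} \left(-5 + X\right)}{2}$ ($U{\left(X,g \right)} = 6 + \frac{g^{3} \left(X - 5\right) + 2}{2} = 6 + \frac{g^{3} \left(-5 + X\right) + 2}{2} = 6 + \frac{2 + g^{3} \left(-5 + X\right)}{2} = 6 + \left(1 + \frac{g^{3} \left(-5 + X\right)}{2}\right) = 7 + \frac{g^{3} \left(-5 + X\right)}{2}$)
$\left(249738 + 141013\right) + U{\left(\sqrt{-174 + 261},301 \right)} = \left(249738 + 141013\right) + \left(7 - \frac{5 \cdot 301^{3}}{2} + \frac{\sqrt{-174 + 261} \cdot 301^{3}}{2}\right) = 390751 + \left(7 - \frac{136354505}{2} + \frac{1}{2} \sqrt{87} \cdot 27270901\right) = 390751 + \left(7 - \frac{136354505}{2} + \frac{27270901 \sqrt{87}}{2}\right) = 390751 - \left(\frac{136354491}{2} - \frac{27270901 \sqrt{87}}{2}\right) = - \frac{135572989}{2} + \frac{27270901 \sqrt{87}}{2}$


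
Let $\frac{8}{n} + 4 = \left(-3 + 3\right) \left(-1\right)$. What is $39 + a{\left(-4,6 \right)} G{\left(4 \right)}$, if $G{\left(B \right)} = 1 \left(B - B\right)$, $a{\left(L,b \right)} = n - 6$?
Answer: $39$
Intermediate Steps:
$n = -2$ ($n = \frac{8}{-4 + \left(-3 + 3\right) \left(-1\right)} = \frac{8}{-4 + 0 \left(-1\right)} = \frac{8}{-4 + 0} = \frac{8}{-4} = 8 \left(- \frac{1}{4}\right) = -2$)
$a{\left(L,b \right)} = -8$ ($a{\left(L,b \right)} = -2 - 6 = -8$)
$G{\left(B \right)} = 0$ ($G{\left(B \right)} = 1 \cdot 0 = 0$)
$39 + a{\left(-4,6 \right)} G{\left(4 \right)} = 39 - 0 = 39 + 0 = 39$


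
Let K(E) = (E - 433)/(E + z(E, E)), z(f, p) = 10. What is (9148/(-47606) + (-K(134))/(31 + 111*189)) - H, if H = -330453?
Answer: 23797409704743497/72014548320 ≈ 3.3045e+5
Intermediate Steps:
K(E) = (-433 + E)/(10 + E) (K(E) = (E - 433)/(E + 10) = (-433 + E)/(10 + E))
(9148/(-47606) + (-K(134))/(31 + 111*189)) - H = (9148/(-47606) + (-(-433 + 134)/(10 + 134))/(31 + 111*189)) - 1*(-330453) = (9148*(-1/47606) + (-(-299)/144)/(31 + 20979)) + 330453 = (-4574/23803 - (-299)/144/21010) + 330453 = (-4574/23803 - 1*(-299/144)*(1/21010)) + 330453 = (-4574/23803 + (299/144)*(1/21010)) + 330453 = (-4574/23803 + 299/3025440) + 330453 = -13831245463/72014548320 + 330453 = 23797409704743497/72014548320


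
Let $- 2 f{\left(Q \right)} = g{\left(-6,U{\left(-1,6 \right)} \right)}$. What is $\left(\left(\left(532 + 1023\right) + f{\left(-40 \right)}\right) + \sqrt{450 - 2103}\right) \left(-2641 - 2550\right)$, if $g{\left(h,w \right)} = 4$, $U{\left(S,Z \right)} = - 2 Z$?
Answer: $-8061623 - 5191 i \sqrt{1653} \approx -8.0616 \cdot 10^{6} - 2.1105 \cdot 10^{5} i$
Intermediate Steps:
$f{\left(Q \right)} = -2$ ($f{\left(Q \right)} = \left(- \frac{1}{2}\right) 4 = -2$)
$\left(\left(\left(532 + 1023\right) + f{\left(-40 \right)}\right) + \sqrt{450 - 2103}\right) \left(-2641 - 2550\right) = \left(\left(\left(532 + 1023\right) - 2\right) + \sqrt{450 - 2103}\right) \left(-2641 - 2550\right) = \left(\left(1555 - 2\right) + \sqrt{-1653}\right) \left(-5191\right) = \left(1553 + i \sqrt{1653}\right) \left(-5191\right) = -8061623 - 5191 i \sqrt{1653}$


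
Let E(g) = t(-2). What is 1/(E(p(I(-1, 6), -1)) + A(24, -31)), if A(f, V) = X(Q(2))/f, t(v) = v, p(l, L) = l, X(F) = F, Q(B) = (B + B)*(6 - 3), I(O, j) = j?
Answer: -⅔ ≈ -0.66667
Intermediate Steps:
Q(B) = 6*B (Q(B) = (2*B)*3 = 6*B)
A(f, V) = 12/f (A(f, V) = (6*2)/f = 12/f)
E(g) = -2
1/(E(p(I(-1, 6), -1)) + A(24, -31)) = 1/(-2 + 12/24) = 1/(-2 + 12*(1/24)) = 1/(-2 + ½) = 1/(-3/2) = -⅔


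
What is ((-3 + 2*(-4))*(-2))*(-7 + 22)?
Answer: 330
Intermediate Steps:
((-3 + 2*(-4))*(-2))*(-7 + 22) = ((-3 - 8)*(-2))*15 = -11*(-2)*15 = 22*15 = 330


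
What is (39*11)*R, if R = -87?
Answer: -37323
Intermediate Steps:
(39*11)*R = (39*11)*(-87) = 429*(-87) = -37323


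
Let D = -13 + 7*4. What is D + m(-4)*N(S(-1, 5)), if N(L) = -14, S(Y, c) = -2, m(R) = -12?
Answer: 183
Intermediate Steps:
D = 15 (D = -13 + 28 = 15)
D + m(-4)*N(S(-1, 5)) = 15 - 12*(-14) = 15 + 168 = 183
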